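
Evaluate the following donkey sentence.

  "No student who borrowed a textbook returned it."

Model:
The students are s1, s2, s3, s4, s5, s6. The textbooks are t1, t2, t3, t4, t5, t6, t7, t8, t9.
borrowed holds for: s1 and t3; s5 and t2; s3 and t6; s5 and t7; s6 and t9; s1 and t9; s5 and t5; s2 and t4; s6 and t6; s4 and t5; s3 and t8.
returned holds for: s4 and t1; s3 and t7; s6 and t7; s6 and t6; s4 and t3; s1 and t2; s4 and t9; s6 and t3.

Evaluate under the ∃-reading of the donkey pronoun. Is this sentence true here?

False

"it" takes "a textbook" as antecedent — a donkey pronoun bound across the clause boundary.
Truth condition: for no (s,t) with borrowed(s,t) does returned(s,t) hold.
Restrictor pairs — does the scope hold? (s1,t3):fails  (s1,t9):fails  (s2,t4):fails  (s3,t6):fails  (s3,t8):fails  (s4,t5):fails  (s5,t2):fails  (s5,t5):fails  (s5,t7):fails  (s6,t6):holds  (s6,t9):fails
Scope holds for 1 pair(s), so the sentence is false.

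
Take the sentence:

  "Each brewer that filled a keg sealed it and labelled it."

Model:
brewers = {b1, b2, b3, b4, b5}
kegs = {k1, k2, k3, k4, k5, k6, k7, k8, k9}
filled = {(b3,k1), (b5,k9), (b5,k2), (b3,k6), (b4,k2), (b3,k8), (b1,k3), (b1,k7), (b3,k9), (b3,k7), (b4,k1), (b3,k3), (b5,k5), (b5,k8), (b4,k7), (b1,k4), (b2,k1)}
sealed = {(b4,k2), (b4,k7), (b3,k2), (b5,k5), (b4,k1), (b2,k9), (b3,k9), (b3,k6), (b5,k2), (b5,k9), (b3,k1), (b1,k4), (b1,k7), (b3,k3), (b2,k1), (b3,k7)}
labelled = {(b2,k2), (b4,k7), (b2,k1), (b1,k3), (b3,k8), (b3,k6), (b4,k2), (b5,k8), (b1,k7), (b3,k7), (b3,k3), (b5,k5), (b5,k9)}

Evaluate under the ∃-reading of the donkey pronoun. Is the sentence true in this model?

"it" takes "a keg" as antecedent — a donkey pronoun bound across the clause boundary.
Weak reading: every brewer b with some filled-keg has at least one filled-keg k such that sealed(b,k) ∧ labelled(b,k).
Per brewer: b1:✓  b2:✓  b3:✓  b4:✓  b5:✓
Every brewer in the restrictor has a witness.

True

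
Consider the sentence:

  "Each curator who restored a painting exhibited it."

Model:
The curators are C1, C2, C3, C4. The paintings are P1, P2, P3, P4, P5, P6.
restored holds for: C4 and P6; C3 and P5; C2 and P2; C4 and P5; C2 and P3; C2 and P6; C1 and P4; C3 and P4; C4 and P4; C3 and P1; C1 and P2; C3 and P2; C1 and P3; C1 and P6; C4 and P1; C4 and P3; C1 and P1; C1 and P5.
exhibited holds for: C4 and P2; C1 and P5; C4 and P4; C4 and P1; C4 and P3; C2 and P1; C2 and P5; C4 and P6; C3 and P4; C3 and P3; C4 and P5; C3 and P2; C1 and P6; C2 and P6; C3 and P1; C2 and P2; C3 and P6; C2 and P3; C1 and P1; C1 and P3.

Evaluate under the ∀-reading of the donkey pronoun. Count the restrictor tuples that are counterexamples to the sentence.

3

"it" takes "a painting" as antecedent — a donkey pronoun bound across the clause boundary.
Strong reading: for every (c,p) with restored(c,p), exhibited(c,p).
Restrictor pairs: (C1,P1) ✓  (C1,P2) ✗  (C1,P3) ✓  (C1,P4) ✗  (C1,P5) ✓  (C1,P6) ✓  (C2,P2) ✓  (C2,P3) ✓  (C2,P6) ✓  (C3,P1) ✓  (C3,P2) ✓  (C3,P4) ✓  (C3,P5) ✗  (C4,P1) ✓  (C4,P3) ✓  (C4,P4) ✓  (C4,P5) ✓  (C4,P6) ✓
Counterexamples (restrictor pairs failing the scope): 3.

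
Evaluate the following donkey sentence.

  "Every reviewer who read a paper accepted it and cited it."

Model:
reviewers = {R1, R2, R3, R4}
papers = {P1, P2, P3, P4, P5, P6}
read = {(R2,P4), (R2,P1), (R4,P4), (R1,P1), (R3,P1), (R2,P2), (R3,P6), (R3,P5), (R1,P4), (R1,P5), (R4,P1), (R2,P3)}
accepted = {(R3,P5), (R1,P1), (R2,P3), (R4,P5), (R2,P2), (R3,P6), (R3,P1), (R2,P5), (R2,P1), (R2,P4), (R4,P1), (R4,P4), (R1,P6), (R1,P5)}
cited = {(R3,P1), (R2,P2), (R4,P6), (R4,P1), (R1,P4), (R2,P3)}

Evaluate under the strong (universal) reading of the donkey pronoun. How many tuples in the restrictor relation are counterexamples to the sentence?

"it" takes "a paper" as antecedent — a donkey pronoun bound across the clause boundary.
Strong reading: for every (r,p) with read(r,p), accepted(r,p) ∧ cited(r,p).
Restrictor pairs: (R1,P1) ✗  (R1,P4) ✗  (R1,P5) ✗  (R2,P1) ✗  (R2,P2) ✓  (R2,P3) ✓  (R2,P4) ✗  (R3,P1) ✓  (R3,P5) ✗  (R3,P6) ✗  (R4,P1) ✓  (R4,P4) ✗
Counterexamples (restrictor pairs failing the scope): 8.

8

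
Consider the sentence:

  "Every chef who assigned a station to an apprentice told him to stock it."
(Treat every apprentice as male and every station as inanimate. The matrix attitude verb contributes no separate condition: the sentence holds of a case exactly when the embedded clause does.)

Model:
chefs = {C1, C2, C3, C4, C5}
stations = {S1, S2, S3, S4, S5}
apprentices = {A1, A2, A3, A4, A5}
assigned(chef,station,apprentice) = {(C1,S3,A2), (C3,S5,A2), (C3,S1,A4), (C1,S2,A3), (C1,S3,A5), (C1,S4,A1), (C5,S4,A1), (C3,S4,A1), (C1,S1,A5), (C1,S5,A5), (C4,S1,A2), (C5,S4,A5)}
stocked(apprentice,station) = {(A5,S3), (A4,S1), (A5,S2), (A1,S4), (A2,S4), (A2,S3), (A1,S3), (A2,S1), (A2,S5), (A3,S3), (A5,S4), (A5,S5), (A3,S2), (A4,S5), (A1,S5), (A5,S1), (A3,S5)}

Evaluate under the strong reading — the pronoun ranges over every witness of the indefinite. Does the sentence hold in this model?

"him" takes "an apprentice" as antecedent and "it" takes "a station"; both are donkey pronouns co-varying with the restrictor.
Strong reading: for every (c,s,a) with assigned(c,s,a), stocked(a,s).
Restrictor triples: (C1,S1,A5)→stocked(A5,S1) ✓  (C1,S2,A3)→stocked(A3,S2) ✓  (C1,S3,A2)→stocked(A2,S3) ✓  (C1,S3,A5)→stocked(A5,S3) ✓  (C1,S4,A1)→stocked(A1,S4) ✓  (C1,S5,A5)→stocked(A5,S5) ✓  (C3,S1,A4)→stocked(A4,S1) ✓  (C3,S4,A1)→stocked(A1,S4) ✓  (C3,S5,A2)→stocked(A2,S5) ✓  (C4,S1,A2)→stocked(A2,S1) ✓  (C5,S4,A1)→stocked(A1,S4) ✓  (C5,S4,A5)→stocked(A5,S4) ✓
Every restrictor triple satisfies the scope.

True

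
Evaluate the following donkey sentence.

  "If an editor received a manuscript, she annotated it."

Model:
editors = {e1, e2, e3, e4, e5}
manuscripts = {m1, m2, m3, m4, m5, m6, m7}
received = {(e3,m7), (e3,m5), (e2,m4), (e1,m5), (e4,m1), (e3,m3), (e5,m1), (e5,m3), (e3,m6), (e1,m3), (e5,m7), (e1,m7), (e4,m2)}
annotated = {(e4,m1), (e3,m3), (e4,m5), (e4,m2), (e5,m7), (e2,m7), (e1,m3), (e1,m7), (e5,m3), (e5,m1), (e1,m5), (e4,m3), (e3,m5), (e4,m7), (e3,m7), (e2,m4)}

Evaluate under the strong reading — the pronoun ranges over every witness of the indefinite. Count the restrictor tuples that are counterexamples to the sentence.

"it" takes "a manuscript" as antecedent — a donkey pronoun bound across the clause boundary.
Strong reading: for every (e,m) with received(e,m), annotated(e,m).
Restrictor pairs: (e1,m3) ✓  (e1,m5) ✓  (e1,m7) ✓  (e2,m4) ✓  (e3,m3) ✓  (e3,m5) ✓  (e3,m6) ✗  (e3,m7) ✓  (e4,m1) ✓  (e4,m2) ✓  (e5,m1) ✓  (e5,m3) ✓  (e5,m7) ✓
Counterexamples (restrictor pairs failing the scope): 1.

1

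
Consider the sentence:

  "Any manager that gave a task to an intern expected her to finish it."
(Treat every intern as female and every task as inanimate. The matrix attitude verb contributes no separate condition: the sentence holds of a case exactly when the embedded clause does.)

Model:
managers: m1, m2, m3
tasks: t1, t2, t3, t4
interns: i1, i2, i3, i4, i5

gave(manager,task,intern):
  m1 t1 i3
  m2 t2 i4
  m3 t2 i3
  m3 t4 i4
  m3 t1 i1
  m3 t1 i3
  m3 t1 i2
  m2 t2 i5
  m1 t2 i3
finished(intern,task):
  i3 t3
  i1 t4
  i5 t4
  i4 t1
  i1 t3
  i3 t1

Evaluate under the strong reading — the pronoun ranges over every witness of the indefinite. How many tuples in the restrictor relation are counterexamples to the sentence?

7

"her" takes "an intern" as antecedent and "it" takes "a task"; both are donkey pronouns co-varying with the restrictor.
Strong reading: for every (m,t,i) with gave(m,t,i), finished(i,t).
Restrictor triples: (m1,t1,i3)→finished(i3,t1) ✓  (m1,t2,i3)→finished(i3,t2) ✗  (m2,t2,i4)→finished(i4,t2) ✗  (m2,t2,i5)→finished(i5,t2) ✗  (m3,t1,i1)→finished(i1,t1) ✗  (m3,t1,i2)→finished(i2,t1) ✗  (m3,t1,i3)→finished(i3,t1) ✓  (m3,t2,i3)→finished(i3,t2) ✗  (m3,t4,i4)→finished(i4,t4) ✗
Counterexamples (restrictor triples failing the scope): 7.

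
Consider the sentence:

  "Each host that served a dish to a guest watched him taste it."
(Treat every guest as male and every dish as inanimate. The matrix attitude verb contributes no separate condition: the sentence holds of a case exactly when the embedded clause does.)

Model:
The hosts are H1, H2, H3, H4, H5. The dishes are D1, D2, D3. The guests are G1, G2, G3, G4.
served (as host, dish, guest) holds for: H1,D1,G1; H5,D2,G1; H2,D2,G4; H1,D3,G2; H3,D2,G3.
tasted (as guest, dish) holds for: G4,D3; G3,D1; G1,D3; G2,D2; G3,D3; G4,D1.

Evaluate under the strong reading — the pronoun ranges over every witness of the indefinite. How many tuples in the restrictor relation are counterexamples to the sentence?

"him" takes "a guest" as antecedent and "it" takes "a dish"; both are donkey pronouns co-varying with the restrictor.
Strong reading: for every (h,d,g) with served(h,d,g), tasted(g,d).
Restrictor triples: (H1,D1,G1)→tasted(G1,D1) ✗  (H1,D3,G2)→tasted(G2,D3) ✗  (H2,D2,G4)→tasted(G4,D2) ✗  (H3,D2,G3)→tasted(G3,D2) ✗  (H5,D2,G1)→tasted(G1,D2) ✗
Counterexamples (restrictor triples failing the scope): 5.

5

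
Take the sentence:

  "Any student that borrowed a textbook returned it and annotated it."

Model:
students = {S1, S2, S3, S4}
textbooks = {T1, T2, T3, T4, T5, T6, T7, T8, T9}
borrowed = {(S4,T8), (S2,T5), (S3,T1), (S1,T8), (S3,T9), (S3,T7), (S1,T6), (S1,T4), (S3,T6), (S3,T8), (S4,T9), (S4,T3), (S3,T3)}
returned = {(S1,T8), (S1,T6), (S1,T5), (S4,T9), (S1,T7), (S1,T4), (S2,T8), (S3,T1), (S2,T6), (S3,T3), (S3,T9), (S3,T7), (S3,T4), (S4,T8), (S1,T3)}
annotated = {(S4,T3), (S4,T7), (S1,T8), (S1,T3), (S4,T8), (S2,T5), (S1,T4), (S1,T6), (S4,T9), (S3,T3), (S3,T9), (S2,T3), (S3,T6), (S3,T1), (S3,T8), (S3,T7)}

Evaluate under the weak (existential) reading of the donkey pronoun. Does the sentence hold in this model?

"it" takes "a textbook" as antecedent — a donkey pronoun bound across the clause boundary.
Weak reading: every student s with some borrowed-textbook has at least one borrowed-textbook t such that returned(s,t) ∧ annotated(s,t).
Per student: S1:✓  S2:✗  S3:✓  S4:✓
S2 has no witness among its borrowed-textbooks.

False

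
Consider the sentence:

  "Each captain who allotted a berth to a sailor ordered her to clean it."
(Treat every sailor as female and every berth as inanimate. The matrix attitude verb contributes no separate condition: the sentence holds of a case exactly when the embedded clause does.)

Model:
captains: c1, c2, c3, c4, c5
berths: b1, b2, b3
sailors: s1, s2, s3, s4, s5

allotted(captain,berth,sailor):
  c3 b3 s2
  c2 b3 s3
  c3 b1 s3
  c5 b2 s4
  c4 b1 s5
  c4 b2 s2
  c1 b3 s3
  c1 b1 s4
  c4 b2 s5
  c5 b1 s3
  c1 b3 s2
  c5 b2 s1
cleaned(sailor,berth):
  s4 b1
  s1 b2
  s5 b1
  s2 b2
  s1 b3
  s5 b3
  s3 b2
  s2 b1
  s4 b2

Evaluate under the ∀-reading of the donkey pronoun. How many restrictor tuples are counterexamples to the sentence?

7

"her" takes "a sailor" as antecedent and "it" takes "a berth"; both are donkey pronouns co-varying with the restrictor.
Strong reading: for every (c,b,s) with allotted(c,b,s), cleaned(s,b).
Restrictor triples: (c1,b1,s4)→cleaned(s4,b1) ✓  (c1,b3,s2)→cleaned(s2,b3) ✗  (c1,b3,s3)→cleaned(s3,b3) ✗  (c2,b3,s3)→cleaned(s3,b3) ✗  (c3,b1,s3)→cleaned(s3,b1) ✗  (c3,b3,s2)→cleaned(s2,b3) ✗  (c4,b1,s5)→cleaned(s5,b1) ✓  (c4,b2,s2)→cleaned(s2,b2) ✓  (c4,b2,s5)→cleaned(s5,b2) ✗  (c5,b1,s3)→cleaned(s3,b1) ✗  (c5,b2,s1)→cleaned(s1,b2) ✓  (c5,b2,s4)→cleaned(s4,b2) ✓
Counterexamples (restrictor triples failing the scope): 7.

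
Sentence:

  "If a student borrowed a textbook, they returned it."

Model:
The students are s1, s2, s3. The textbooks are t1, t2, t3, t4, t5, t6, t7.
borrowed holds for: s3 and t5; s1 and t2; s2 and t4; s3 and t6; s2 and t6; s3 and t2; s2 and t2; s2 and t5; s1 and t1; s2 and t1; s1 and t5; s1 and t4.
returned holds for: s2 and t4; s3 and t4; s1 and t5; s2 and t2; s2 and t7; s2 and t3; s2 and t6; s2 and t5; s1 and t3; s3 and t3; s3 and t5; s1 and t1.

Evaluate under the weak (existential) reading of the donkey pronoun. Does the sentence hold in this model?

True

"it" takes "a textbook" as antecedent — a donkey pronoun bound across the clause boundary.
Weak reading: every student s with some borrowed-textbook has at least one borrowed-textbook t such that returned(s,t).
Per student: s1:✓  s2:✓  s3:✓
Every student in the restrictor has a witness.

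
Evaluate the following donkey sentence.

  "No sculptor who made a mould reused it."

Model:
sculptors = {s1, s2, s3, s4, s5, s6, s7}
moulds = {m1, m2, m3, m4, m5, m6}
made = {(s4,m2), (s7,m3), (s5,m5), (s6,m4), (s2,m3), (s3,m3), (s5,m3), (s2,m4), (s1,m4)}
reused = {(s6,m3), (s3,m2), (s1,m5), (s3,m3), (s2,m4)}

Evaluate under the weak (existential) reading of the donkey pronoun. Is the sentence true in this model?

"it" takes "a mould" as antecedent — a donkey pronoun bound across the clause boundary.
Truth condition: for no (s,m) with made(s,m) does reused(s,m) hold.
Restrictor pairs — does the scope hold? (s1,m4):fails  (s2,m3):fails  (s2,m4):holds  (s3,m3):holds  (s4,m2):fails  (s5,m3):fails  (s5,m5):fails  (s6,m4):fails  (s7,m3):fails
Scope holds for 2 pair(s), so the sentence is false.

False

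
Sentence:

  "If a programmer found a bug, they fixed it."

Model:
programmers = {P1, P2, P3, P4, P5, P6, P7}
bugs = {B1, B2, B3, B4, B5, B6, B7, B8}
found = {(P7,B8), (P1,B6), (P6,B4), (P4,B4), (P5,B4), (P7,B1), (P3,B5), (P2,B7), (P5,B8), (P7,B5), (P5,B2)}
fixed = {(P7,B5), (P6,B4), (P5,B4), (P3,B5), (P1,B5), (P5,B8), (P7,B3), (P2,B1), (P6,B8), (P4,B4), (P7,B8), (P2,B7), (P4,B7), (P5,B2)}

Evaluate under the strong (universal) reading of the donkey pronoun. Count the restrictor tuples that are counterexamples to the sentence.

"it" takes "a bug" as antecedent — a donkey pronoun bound across the clause boundary.
Strong reading: for every (p,b) with found(p,b), fixed(p,b).
Restrictor pairs: (P1,B6) ✗  (P2,B7) ✓  (P3,B5) ✓  (P4,B4) ✓  (P5,B2) ✓  (P5,B4) ✓  (P5,B8) ✓  (P6,B4) ✓  (P7,B1) ✗  (P7,B5) ✓  (P7,B8) ✓
Counterexamples (restrictor pairs failing the scope): 2.

2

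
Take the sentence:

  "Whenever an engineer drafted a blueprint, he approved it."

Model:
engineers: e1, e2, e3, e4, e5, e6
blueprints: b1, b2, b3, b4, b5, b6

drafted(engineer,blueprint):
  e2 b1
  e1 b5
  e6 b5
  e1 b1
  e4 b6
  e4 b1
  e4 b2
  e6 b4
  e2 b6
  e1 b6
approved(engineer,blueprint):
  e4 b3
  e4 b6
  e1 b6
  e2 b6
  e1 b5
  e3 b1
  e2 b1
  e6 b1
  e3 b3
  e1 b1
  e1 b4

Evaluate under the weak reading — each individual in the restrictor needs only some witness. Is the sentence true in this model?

False

"it" takes "a blueprint" as antecedent — a donkey pronoun bound across the clause boundary.
Weak reading: every engineer e with some drafted-blueprint has at least one drafted-blueprint b such that approved(e,b).
Per engineer: e1:✓  e2:✓  e4:✓  e6:✗
e6 has no witness among its drafted-blueprints.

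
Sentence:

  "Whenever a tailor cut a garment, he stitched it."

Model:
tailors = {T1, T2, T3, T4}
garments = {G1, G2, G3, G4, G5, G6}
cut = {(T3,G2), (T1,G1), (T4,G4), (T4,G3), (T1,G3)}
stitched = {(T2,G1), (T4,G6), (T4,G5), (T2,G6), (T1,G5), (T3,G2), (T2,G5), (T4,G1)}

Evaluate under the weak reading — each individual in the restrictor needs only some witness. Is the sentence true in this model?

"it" takes "a garment" as antecedent — a donkey pronoun bound across the clause boundary.
Weak reading: every tailor t with some cut-garment has at least one cut-garment g such that stitched(t,g).
Per tailor: T1:✗  T3:✓  T4:✗
T1 has no witness among its cut-garments.

False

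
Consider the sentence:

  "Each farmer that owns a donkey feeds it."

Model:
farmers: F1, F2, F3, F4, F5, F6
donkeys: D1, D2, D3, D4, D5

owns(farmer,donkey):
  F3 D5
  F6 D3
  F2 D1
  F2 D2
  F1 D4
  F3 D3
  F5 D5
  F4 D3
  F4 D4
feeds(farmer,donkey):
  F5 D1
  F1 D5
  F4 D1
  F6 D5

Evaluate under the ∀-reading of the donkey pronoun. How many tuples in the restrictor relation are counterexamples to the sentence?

9

"it" takes "a donkey" as antecedent — a donkey pronoun bound across the clause boundary.
Strong reading: for every (f,d) with owns(f,d), feeds(f,d).
Restrictor pairs: (F1,D4) ✗  (F2,D1) ✗  (F2,D2) ✗  (F3,D3) ✗  (F3,D5) ✗  (F4,D3) ✗  (F4,D4) ✗  (F5,D5) ✗  (F6,D3) ✗
Counterexamples (restrictor pairs failing the scope): 9.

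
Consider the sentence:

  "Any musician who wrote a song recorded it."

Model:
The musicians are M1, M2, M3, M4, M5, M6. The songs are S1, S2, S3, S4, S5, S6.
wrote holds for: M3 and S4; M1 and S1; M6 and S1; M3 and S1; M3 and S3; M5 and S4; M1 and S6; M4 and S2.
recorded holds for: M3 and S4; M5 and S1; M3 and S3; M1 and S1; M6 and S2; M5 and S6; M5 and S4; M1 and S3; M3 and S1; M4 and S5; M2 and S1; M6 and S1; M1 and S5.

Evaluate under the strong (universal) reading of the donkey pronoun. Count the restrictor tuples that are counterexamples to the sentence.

"it" takes "a song" as antecedent — a donkey pronoun bound across the clause boundary.
Strong reading: for every (m,s) with wrote(m,s), recorded(m,s).
Restrictor pairs: (M1,S1) ✓  (M1,S6) ✗  (M3,S1) ✓  (M3,S3) ✓  (M3,S4) ✓  (M4,S2) ✗  (M5,S4) ✓  (M6,S1) ✓
Counterexamples (restrictor pairs failing the scope): 2.

2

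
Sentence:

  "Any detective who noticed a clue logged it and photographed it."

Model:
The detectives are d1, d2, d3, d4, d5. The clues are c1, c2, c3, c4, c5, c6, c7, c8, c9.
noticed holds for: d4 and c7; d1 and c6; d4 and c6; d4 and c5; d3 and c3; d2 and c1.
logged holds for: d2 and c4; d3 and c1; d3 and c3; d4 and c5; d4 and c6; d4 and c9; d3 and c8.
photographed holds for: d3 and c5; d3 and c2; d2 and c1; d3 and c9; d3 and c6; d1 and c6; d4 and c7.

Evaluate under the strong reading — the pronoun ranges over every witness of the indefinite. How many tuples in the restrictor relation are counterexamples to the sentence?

"it" takes "a clue" as antecedent — a donkey pronoun bound across the clause boundary.
Strong reading: for every (d,c) with noticed(d,c), logged(d,c) ∧ photographed(d,c).
Restrictor pairs: (d1,c6) ✗  (d2,c1) ✗  (d3,c3) ✗  (d4,c5) ✗  (d4,c6) ✗  (d4,c7) ✗
Counterexamples (restrictor pairs failing the scope): 6.

6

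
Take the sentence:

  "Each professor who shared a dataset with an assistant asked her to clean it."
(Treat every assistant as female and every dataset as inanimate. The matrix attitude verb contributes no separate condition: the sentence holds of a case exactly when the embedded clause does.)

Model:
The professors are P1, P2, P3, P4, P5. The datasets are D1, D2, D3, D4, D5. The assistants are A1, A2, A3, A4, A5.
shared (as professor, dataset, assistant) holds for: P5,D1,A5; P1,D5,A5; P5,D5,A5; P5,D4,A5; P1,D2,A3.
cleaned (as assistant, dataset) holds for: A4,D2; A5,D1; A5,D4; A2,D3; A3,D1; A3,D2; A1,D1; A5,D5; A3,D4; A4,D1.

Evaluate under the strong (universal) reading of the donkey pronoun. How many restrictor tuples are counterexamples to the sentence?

"her" takes "an assistant" as antecedent and "it" takes "a dataset"; both are donkey pronouns co-varying with the restrictor.
Strong reading: for every (p,d,a) with shared(p,d,a), cleaned(a,d).
Restrictor triples: (P1,D2,A3)→cleaned(A3,D2) ✓  (P1,D5,A5)→cleaned(A5,D5) ✓  (P5,D1,A5)→cleaned(A5,D1) ✓  (P5,D4,A5)→cleaned(A5,D4) ✓  (P5,D5,A5)→cleaned(A5,D5) ✓
Counterexamples (restrictor triples failing the scope): 0.

0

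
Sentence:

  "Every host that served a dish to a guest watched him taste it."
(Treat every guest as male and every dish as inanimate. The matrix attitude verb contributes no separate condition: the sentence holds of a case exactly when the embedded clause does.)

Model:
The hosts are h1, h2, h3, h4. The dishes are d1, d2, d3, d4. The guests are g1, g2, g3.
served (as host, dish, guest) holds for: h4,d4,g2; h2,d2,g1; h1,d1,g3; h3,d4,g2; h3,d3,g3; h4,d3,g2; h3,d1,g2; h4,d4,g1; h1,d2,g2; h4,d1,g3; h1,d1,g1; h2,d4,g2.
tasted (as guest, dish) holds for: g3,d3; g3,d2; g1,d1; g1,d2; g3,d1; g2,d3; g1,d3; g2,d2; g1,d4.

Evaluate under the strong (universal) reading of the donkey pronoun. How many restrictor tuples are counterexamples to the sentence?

4

"him" takes "a guest" as antecedent and "it" takes "a dish"; both are donkey pronouns co-varying with the restrictor.
Strong reading: for every (h,d,g) with served(h,d,g), tasted(g,d).
Restrictor triples: (h1,d1,g1)→tasted(g1,d1) ✓  (h1,d1,g3)→tasted(g3,d1) ✓  (h1,d2,g2)→tasted(g2,d2) ✓  (h2,d2,g1)→tasted(g1,d2) ✓  (h2,d4,g2)→tasted(g2,d4) ✗  (h3,d1,g2)→tasted(g2,d1) ✗  (h3,d3,g3)→tasted(g3,d3) ✓  (h3,d4,g2)→tasted(g2,d4) ✗  (h4,d1,g3)→tasted(g3,d1) ✓  (h4,d3,g2)→tasted(g2,d3) ✓  (h4,d4,g1)→tasted(g1,d4) ✓  (h4,d4,g2)→tasted(g2,d4) ✗
Counterexamples (restrictor triples failing the scope): 4.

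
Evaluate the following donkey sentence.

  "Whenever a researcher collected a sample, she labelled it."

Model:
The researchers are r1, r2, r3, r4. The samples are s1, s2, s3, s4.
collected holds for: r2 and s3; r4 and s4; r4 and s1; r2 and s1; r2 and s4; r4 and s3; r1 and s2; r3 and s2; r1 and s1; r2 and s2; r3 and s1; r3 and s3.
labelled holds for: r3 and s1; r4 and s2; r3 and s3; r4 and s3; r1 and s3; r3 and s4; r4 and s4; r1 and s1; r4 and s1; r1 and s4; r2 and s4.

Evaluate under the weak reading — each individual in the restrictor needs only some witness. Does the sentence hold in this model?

"it" takes "a sample" as antecedent — a donkey pronoun bound across the clause boundary.
Weak reading: every researcher r with some collected-sample has at least one collected-sample s such that labelled(r,s).
Per researcher: r1:✓  r2:✓  r3:✓  r4:✓
Every researcher in the restrictor has a witness.

True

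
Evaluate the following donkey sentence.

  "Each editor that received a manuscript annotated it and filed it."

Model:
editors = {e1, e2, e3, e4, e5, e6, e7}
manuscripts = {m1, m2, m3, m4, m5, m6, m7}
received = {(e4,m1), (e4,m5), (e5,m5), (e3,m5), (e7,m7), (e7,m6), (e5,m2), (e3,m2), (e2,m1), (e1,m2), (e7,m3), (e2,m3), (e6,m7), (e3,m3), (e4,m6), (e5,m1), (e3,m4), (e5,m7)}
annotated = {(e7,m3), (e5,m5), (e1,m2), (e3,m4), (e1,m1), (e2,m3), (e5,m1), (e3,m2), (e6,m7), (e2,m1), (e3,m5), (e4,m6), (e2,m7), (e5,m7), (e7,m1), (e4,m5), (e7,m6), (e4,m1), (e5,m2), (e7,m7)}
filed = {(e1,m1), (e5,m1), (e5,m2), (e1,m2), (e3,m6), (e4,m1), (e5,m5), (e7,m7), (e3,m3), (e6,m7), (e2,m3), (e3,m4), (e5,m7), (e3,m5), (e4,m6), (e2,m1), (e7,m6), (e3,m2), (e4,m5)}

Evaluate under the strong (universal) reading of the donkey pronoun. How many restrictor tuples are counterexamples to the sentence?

"it" takes "a manuscript" as antecedent — a donkey pronoun bound across the clause boundary.
Strong reading: for every (e,m) with received(e,m), annotated(e,m) ∧ filed(e,m).
Restrictor pairs: (e1,m2) ✓  (e2,m1) ✓  (e2,m3) ✓  (e3,m2) ✓  (e3,m3) ✗  (e3,m4) ✓  (e3,m5) ✓  (e4,m1) ✓  (e4,m5) ✓  (e4,m6) ✓  (e5,m1) ✓  (e5,m2) ✓  (e5,m5) ✓  (e5,m7) ✓  (e6,m7) ✓  (e7,m3) ✗  (e7,m6) ✓  (e7,m7) ✓
Counterexamples (restrictor pairs failing the scope): 2.

2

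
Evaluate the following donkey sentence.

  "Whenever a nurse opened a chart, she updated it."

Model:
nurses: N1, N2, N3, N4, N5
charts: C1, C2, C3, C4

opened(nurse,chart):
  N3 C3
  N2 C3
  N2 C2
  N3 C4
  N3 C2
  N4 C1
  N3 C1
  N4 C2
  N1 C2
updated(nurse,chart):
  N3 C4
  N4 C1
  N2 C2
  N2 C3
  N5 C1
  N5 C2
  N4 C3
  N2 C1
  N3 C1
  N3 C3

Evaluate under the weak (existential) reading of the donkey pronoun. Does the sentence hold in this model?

False

"it" takes "a chart" as antecedent — a donkey pronoun bound across the clause boundary.
Weak reading: every nurse n with some opened-chart has at least one opened-chart c such that updated(n,c).
Per nurse: N1:✗  N2:✓  N3:✓  N4:✓
N1 has no witness among its opened-charts.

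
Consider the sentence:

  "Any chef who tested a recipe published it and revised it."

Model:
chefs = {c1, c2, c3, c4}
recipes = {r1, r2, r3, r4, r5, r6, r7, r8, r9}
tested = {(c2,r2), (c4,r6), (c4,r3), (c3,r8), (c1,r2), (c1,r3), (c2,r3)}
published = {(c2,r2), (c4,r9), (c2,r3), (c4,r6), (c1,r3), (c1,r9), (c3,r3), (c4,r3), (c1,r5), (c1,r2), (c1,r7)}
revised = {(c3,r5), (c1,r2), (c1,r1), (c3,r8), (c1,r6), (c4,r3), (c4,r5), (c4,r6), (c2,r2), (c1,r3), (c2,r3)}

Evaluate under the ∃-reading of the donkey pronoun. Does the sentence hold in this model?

False

"it" takes "a recipe" as antecedent — a donkey pronoun bound across the clause boundary.
Weak reading: every chef c with some tested-recipe has at least one tested-recipe r such that published(c,r) ∧ revised(c,r).
Per chef: c1:✓  c2:✓  c3:✗  c4:✓
c3 has no witness among its tested-recipes.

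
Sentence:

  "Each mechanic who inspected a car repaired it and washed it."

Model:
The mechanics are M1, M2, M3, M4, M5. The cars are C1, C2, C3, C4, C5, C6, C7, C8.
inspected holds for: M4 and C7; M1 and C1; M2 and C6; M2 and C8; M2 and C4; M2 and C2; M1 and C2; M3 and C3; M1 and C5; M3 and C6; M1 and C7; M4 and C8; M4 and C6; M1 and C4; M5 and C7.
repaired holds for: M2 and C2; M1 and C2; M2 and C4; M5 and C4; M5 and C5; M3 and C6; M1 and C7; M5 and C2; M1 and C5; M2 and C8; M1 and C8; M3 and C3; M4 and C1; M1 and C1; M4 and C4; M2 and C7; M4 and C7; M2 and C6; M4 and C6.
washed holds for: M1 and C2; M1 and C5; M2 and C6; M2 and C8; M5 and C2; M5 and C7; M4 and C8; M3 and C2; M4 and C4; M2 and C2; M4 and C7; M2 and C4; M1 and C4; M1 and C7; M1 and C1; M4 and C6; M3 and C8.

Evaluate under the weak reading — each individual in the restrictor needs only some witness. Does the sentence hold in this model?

False

"it" takes "a car" as antecedent — a donkey pronoun bound across the clause boundary.
Weak reading: every mechanic m with some inspected-car has at least one inspected-car c such that repaired(m,c) ∧ washed(m,c).
Per mechanic: M1:✓  M2:✓  M3:✗  M4:✓  M5:✗
M3 has no witness among its inspected-cars.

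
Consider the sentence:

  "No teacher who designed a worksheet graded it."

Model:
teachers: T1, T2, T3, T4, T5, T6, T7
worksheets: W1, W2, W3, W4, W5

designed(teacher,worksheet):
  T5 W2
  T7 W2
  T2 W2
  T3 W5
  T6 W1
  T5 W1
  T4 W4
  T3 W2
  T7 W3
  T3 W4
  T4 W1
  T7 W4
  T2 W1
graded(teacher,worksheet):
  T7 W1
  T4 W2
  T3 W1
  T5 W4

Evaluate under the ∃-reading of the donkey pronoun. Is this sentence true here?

True

"it" takes "a worksheet" as antecedent — a donkey pronoun bound across the clause boundary.
Truth condition: for no (t,w) with designed(t,w) does graded(t,w) hold.
Restrictor pairs — does the scope hold? (T2,W1):fails  (T2,W2):fails  (T3,W2):fails  (T3,W4):fails  (T3,W5):fails  (T4,W1):fails  (T4,W4):fails  (T5,W1):fails  (T5,W2):fails  (T6,W1):fails  (T7,W2):fails  (T7,W3):fails  (T7,W4):fails
Scope holds for no restrictor pair, so the sentence is true.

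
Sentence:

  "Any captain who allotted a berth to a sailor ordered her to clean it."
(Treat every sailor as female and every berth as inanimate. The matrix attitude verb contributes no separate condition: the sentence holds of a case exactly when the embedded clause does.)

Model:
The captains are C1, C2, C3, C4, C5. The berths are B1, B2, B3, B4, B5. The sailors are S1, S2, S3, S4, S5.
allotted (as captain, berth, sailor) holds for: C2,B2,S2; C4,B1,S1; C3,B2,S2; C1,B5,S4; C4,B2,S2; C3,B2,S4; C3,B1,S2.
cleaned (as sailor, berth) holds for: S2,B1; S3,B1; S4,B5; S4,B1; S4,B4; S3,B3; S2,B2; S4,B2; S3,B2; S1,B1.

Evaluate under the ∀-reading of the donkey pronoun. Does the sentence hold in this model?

True

"her" takes "a sailor" as antecedent and "it" takes "a berth"; both are donkey pronouns co-varying with the restrictor.
Strong reading: for every (c,b,s) with allotted(c,b,s), cleaned(s,b).
Restrictor triples: (C1,B5,S4)→cleaned(S4,B5) ✓  (C2,B2,S2)→cleaned(S2,B2) ✓  (C3,B1,S2)→cleaned(S2,B1) ✓  (C3,B2,S2)→cleaned(S2,B2) ✓  (C3,B2,S4)→cleaned(S4,B2) ✓  (C4,B1,S1)→cleaned(S1,B1) ✓  (C4,B2,S2)→cleaned(S2,B2) ✓
Every restrictor triple satisfies the scope.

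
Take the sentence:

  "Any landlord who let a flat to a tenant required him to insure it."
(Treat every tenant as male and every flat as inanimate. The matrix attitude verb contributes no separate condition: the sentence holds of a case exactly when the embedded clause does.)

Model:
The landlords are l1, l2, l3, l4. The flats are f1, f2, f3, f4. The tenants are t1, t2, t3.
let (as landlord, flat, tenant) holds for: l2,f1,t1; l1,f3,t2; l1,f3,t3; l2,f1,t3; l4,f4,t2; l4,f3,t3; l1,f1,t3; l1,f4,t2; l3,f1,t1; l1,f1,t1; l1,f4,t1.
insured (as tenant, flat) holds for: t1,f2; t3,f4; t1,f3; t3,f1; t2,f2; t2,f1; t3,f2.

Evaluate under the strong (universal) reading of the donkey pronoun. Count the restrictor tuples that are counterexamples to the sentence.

9

"him" takes "a tenant" as antecedent and "it" takes "a flat"; both are donkey pronouns co-varying with the restrictor.
Strong reading: for every (l,f,t) with let(l,f,t), insured(t,f).
Restrictor triples: (l1,f1,t1)→insured(t1,f1) ✗  (l1,f1,t3)→insured(t3,f1) ✓  (l1,f3,t2)→insured(t2,f3) ✗  (l1,f3,t3)→insured(t3,f3) ✗  (l1,f4,t1)→insured(t1,f4) ✗  (l1,f4,t2)→insured(t2,f4) ✗  (l2,f1,t1)→insured(t1,f1) ✗  (l2,f1,t3)→insured(t3,f1) ✓  (l3,f1,t1)→insured(t1,f1) ✗  (l4,f3,t3)→insured(t3,f3) ✗  (l4,f4,t2)→insured(t2,f4) ✗
Counterexamples (restrictor triples failing the scope): 9.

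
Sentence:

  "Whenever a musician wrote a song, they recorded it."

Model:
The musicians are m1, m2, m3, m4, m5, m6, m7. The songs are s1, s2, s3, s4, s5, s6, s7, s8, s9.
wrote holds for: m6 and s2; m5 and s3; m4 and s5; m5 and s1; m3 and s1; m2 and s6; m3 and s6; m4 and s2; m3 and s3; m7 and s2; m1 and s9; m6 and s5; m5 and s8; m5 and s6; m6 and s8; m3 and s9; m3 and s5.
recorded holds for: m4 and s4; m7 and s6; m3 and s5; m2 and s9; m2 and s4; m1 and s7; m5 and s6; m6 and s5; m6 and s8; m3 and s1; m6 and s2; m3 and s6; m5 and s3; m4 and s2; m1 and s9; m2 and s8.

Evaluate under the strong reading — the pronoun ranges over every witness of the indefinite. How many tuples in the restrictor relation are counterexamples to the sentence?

"it" takes "a song" as antecedent — a donkey pronoun bound across the clause boundary.
Strong reading: for every (m,s) with wrote(m,s), recorded(m,s).
Restrictor pairs: (m1,s9) ✓  (m2,s6) ✗  (m3,s1) ✓  (m3,s3) ✗  (m3,s5) ✓  (m3,s6) ✓  (m3,s9) ✗  (m4,s2) ✓  (m4,s5) ✗  (m5,s1) ✗  (m5,s3) ✓  (m5,s6) ✓  (m5,s8) ✗  (m6,s2) ✓  (m6,s5) ✓  (m6,s8) ✓  (m7,s2) ✗
Counterexamples (restrictor pairs failing the scope): 7.

7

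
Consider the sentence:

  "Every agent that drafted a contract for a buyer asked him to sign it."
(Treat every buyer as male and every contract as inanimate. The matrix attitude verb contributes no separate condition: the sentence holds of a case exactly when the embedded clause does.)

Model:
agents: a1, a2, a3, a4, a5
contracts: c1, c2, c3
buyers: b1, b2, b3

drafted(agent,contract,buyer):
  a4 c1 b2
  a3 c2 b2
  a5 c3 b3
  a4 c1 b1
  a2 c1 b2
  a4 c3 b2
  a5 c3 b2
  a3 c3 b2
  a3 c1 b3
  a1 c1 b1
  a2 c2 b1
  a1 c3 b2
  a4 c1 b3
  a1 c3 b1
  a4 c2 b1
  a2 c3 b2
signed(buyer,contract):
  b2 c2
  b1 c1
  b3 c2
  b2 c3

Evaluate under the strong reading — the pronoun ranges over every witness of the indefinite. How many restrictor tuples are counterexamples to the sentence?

"him" takes "a buyer" as antecedent and "it" takes "a contract"; both are donkey pronouns co-varying with the restrictor.
Strong reading: for every (a,c,b) with drafted(a,c,b), signed(b,c).
Restrictor triples: (a1,c1,b1)→signed(b1,c1) ✓  (a1,c3,b1)→signed(b1,c3) ✗  (a1,c3,b2)→signed(b2,c3) ✓  (a2,c1,b2)→signed(b2,c1) ✗  (a2,c2,b1)→signed(b1,c2) ✗  (a2,c3,b2)→signed(b2,c3) ✓  (a3,c1,b3)→signed(b3,c1) ✗  (a3,c2,b2)→signed(b2,c2) ✓  (a3,c3,b2)→signed(b2,c3) ✓  (a4,c1,b1)→signed(b1,c1) ✓  (a4,c1,b2)→signed(b2,c1) ✗  (a4,c1,b3)→signed(b3,c1) ✗  (a4,c2,b1)→signed(b1,c2) ✗  (a4,c3,b2)→signed(b2,c3) ✓  (a5,c3,b2)→signed(b2,c3) ✓  (a5,c3,b3)→signed(b3,c3) ✗
Counterexamples (restrictor triples failing the scope): 8.

8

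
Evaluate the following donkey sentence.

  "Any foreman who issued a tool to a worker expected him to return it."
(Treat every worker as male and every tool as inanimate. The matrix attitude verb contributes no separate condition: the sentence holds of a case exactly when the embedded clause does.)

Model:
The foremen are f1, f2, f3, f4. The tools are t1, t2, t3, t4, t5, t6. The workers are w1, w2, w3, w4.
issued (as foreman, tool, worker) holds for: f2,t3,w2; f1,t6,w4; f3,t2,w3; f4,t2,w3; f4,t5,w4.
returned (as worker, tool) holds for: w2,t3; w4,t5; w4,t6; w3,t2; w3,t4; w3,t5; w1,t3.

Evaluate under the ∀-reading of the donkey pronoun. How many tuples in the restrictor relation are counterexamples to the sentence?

"him" takes "a worker" as antecedent and "it" takes "a tool"; both are donkey pronouns co-varying with the restrictor.
Strong reading: for every (f,t,w) with issued(f,t,w), returned(w,t).
Restrictor triples: (f1,t6,w4)→returned(w4,t6) ✓  (f2,t3,w2)→returned(w2,t3) ✓  (f3,t2,w3)→returned(w3,t2) ✓  (f4,t2,w3)→returned(w3,t2) ✓  (f4,t5,w4)→returned(w4,t5) ✓
Counterexamples (restrictor triples failing the scope): 0.

0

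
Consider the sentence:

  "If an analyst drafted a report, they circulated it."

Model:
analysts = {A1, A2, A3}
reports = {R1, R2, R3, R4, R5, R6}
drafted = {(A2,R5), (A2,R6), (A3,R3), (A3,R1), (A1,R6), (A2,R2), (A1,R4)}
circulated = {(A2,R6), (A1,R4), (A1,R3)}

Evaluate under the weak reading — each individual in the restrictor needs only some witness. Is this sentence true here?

False

"it" takes "a report" as antecedent — a donkey pronoun bound across the clause boundary.
Weak reading: every analyst a with some drafted-report has at least one drafted-report r such that circulated(a,r).
Per analyst: A1:✓  A2:✓  A3:✗
A3 has no witness among its drafted-reports.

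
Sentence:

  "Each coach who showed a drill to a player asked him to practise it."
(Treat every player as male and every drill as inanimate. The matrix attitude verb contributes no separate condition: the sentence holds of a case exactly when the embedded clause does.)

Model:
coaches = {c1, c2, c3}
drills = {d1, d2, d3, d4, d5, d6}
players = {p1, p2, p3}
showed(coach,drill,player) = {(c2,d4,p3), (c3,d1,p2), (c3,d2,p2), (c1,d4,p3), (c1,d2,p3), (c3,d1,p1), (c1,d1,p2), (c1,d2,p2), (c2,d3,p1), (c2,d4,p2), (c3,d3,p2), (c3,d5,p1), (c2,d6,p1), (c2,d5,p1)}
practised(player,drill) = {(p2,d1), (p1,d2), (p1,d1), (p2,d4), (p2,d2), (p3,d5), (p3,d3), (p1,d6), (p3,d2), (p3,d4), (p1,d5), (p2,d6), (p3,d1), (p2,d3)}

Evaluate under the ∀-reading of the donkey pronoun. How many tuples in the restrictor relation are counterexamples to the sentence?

1

"him" takes "a player" as antecedent and "it" takes "a drill"; both are donkey pronouns co-varying with the restrictor.
Strong reading: for every (c,d,p) with showed(c,d,p), practised(p,d).
Restrictor triples: (c1,d1,p2)→practised(p2,d1) ✓  (c1,d2,p2)→practised(p2,d2) ✓  (c1,d2,p3)→practised(p3,d2) ✓  (c1,d4,p3)→practised(p3,d4) ✓  (c2,d3,p1)→practised(p1,d3) ✗  (c2,d4,p2)→practised(p2,d4) ✓  (c2,d4,p3)→practised(p3,d4) ✓  (c2,d5,p1)→practised(p1,d5) ✓  (c2,d6,p1)→practised(p1,d6) ✓  (c3,d1,p1)→practised(p1,d1) ✓  (c3,d1,p2)→practised(p2,d1) ✓  (c3,d2,p2)→practised(p2,d2) ✓  (c3,d3,p2)→practised(p2,d3) ✓  (c3,d5,p1)→practised(p1,d5) ✓
Counterexamples (restrictor triples failing the scope): 1.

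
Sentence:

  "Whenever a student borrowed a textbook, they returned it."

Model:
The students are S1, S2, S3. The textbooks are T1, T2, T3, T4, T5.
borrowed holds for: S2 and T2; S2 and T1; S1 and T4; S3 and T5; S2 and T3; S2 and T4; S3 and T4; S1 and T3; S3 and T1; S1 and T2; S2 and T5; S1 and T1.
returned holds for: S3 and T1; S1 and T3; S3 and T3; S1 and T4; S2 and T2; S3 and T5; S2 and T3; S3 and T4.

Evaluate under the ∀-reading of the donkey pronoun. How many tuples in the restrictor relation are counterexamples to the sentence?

"it" takes "a textbook" as antecedent — a donkey pronoun bound across the clause boundary.
Strong reading: for every (s,t) with borrowed(s,t), returned(s,t).
Restrictor pairs: (S1,T1) ✗  (S1,T2) ✗  (S1,T3) ✓  (S1,T4) ✓  (S2,T1) ✗  (S2,T2) ✓  (S2,T3) ✓  (S2,T4) ✗  (S2,T5) ✗  (S3,T1) ✓  (S3,T4) ✓  (S3,T5) ✓
Counterexamples (restrictor pairs failing the scope): 5.

5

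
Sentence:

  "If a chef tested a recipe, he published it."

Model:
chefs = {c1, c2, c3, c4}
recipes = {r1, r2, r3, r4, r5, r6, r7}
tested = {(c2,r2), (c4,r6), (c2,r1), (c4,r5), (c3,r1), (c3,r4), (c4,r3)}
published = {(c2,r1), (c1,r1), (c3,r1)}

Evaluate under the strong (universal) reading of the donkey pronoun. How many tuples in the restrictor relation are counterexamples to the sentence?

"it" takes "a recipe" as antecedent — a donkey pronoun bound across the clause boundary.
Strong reading: for every (c,r) with tested(c,r), published(c,r).
Restrictor pairs: (c2,r1) ✓  (c2,r2) ✗  (c3,r1) ✓  (c3,r4) ✗  (c4,r3) ✗  (c4,r5) ✗  (c4,r6) ✗
Counterexamples (restrictor pairs failing the scope): 5.

5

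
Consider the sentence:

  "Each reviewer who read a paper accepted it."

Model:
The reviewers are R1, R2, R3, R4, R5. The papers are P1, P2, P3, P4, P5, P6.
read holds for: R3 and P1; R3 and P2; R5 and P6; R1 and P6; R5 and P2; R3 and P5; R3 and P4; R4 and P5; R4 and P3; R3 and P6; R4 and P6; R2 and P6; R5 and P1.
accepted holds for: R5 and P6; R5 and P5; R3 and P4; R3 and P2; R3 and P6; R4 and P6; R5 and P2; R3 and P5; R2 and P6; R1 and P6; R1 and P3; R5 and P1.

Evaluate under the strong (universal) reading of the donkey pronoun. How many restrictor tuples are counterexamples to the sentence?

"it" takes "a paper" as antecedent — a donkey pronoun bound across the clause boundary.
Strong reading: for every (r,p) with read(r,p), accepted(r,p).
Restrictor pairs: (R1,P6) ✓  (R2,P6) ✓  (R3,P1) ✗  (R3,P2) ✓  (R3,P4) ✓  (R3,P5) ✓  (R3,P6) ✓  (R4,P3) ✗  (R4,P5) ✗  (R4,P6) ✓  (R5,P1) ✓  (R5,P2) ✓  (R5,P6) ✓
Counterexamples (restrictor pairs failing the scope): 3.

3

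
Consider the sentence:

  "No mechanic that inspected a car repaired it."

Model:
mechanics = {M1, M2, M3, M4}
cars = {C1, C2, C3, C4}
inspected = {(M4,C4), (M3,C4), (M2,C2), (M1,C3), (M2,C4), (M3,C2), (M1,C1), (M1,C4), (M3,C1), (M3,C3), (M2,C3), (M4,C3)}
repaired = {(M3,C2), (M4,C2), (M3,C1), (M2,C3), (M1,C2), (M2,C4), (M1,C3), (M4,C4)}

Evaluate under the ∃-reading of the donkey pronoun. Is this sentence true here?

False

"it" takes "a car" as antecedent — a donkey pronoun bound across the clause boundary.
Truth condition: for no (m,c) with inspected(m,c) does repaired(m,c) hold.
Restrictor pairs — does the scope hold? (M1,C1):fails  (M1,C3):holds  (M1,C4):fails  (M2,C2):fails  (M2,C3):holds  (M2,C4):holds  (M3,C1):holds  (M3,C2):holds  (M3,C3):fails  (M3,C4):fails  (M4,C3):fails  (M4,C4):holds
Scope holds for 6 pair(s), so the sentence is false.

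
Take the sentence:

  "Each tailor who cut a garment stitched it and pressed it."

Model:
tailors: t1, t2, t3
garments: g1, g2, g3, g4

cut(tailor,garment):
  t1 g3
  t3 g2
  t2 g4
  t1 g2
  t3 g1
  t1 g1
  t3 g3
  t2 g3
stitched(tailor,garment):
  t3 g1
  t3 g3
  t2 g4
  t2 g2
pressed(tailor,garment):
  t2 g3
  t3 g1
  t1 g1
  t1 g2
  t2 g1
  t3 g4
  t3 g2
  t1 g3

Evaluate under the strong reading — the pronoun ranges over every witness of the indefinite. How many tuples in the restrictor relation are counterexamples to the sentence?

7

"it" takes "a garment" as antecedent — a donkey pronoun bound across the clause boundary.
Strong reading: for every (t,g) with cut(t,g), stitched(t,g) ∧ pressed(t,g).
Restrictor pairs: (t1,g1) ✗  (t1,g2) ✗  (t1,g3) ✗  (t2,g3) ✗  (t2,g4) ✗  (t3,g1) ✓  (t3,g2) ✗  (t3,g3) ✗
Counterexamples (restrictor pairs failing the scope): 7.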